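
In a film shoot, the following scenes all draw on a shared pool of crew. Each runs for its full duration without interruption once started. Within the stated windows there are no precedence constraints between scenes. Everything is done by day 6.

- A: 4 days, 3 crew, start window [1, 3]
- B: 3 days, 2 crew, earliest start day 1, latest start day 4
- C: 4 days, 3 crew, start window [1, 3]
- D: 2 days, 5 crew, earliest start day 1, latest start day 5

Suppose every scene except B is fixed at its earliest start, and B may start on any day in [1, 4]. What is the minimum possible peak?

B@1: d1:13  d2:13  d3:8  d4:6  d5:0  d6:0 → peak 13
B@2: d1:11  d2:13  d3:8  d4:8  d5:0  d6:0 → peak 13
B@3: d1:11  d2:11  d3:8  d4:8  d5:2  d6:0 → peak 11
B@4: d1:11  d2:11  d3:6  d4:8  d5:2  d6:2 → peak 11
Best is B@3, peak 11.

11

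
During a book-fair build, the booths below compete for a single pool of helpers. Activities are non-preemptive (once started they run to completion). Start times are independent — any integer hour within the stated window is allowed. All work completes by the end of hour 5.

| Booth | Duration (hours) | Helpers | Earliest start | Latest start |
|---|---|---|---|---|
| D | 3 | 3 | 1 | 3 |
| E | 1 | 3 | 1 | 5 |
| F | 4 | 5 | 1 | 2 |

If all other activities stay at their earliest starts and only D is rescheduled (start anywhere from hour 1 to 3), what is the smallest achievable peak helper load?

D@1: h1:11  h2:8  h3:8  h4:5  h5:0 → peak 11
D@2: h1:8  h2:8  h3:8  h4:8  h5:0 → peak 8
D@3: h1:8  h2:5  h3:8  h4:8  h5:3 → peak 8
Best is D@2, peak 8.

8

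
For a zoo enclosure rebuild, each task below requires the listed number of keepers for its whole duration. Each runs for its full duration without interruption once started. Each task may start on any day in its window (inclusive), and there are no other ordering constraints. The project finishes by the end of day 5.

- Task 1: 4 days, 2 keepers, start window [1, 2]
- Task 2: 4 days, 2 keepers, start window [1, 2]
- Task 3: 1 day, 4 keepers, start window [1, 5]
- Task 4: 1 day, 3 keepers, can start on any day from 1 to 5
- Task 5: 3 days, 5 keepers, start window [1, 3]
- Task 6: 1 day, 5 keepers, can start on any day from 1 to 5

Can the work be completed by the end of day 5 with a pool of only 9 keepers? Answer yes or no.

Schedule Task 1@1, Task 2@1, Task 3@1, Task 4@5, Task 5@2, Task 6@5: d1:8  d2:9  d3:9  d4:9  d5:8 — peak 9 ≤ 9.

yes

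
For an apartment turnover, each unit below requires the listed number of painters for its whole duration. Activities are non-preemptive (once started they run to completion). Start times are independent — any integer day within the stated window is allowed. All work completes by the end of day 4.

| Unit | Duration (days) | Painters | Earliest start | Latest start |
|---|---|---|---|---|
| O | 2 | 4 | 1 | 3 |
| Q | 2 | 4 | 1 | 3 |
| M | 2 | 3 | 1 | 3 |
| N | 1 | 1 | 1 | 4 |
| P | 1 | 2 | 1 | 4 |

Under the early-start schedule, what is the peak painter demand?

14

Early-start schedule: O@1, Q@1, M@1, N@1, P@1.
Load per day: day 1: 14, day 2: 11, day 3: 0, day 4: 0.
Peak is 14.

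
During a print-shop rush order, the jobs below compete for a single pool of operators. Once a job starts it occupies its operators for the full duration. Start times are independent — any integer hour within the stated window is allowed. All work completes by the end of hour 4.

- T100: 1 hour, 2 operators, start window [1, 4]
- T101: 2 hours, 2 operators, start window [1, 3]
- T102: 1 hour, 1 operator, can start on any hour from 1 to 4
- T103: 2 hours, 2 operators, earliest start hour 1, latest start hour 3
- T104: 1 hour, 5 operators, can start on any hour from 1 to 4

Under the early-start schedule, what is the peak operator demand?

Early-start schedule: T100@1, T101@1, T102@1, T103@1, T104@1.
Load per hour: hour 1: 12, hour 2: 4, hour 3: 0, hour 4: 0.
Peak is 12.

12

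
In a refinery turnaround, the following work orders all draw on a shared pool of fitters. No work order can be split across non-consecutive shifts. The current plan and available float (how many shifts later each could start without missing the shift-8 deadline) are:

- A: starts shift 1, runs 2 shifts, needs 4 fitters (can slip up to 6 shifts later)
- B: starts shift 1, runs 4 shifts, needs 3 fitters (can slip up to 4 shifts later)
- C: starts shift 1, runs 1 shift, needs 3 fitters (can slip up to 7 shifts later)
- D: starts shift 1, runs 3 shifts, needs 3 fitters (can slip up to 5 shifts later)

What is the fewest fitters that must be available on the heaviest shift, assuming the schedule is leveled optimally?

6

Early-start (A@1, B@1, C@1, D@1) gives peak 13: s1:13  s2:10  s3:6  s4:3  s5:0  s6:0  s7:0  s8:0.
Shift B→3, C→3, D→4.
Schedule A@1, B@3, C@3, D@4: s1:4  s2:4  s3:6  s4:6  s5:6  s6:6  s7:0  s8:0 — peak 6.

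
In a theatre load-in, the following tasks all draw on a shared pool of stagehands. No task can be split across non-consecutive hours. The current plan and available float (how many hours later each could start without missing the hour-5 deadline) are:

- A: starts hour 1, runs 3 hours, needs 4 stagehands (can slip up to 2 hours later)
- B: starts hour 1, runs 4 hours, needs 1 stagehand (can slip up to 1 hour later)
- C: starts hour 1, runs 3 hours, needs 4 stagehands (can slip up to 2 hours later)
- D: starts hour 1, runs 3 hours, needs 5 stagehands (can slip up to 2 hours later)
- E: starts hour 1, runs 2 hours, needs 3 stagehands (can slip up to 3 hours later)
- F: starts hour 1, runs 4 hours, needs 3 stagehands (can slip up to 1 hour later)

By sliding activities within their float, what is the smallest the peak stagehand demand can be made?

Early-start (A@1, B@1, C@1, D@1, E@1, F@1) gives peak 20: h1:20  h2:20  h3:17  h4:4  h5:0.
Shift E→4.
Schedule A@1, B@1, C@1, D@1, E@4, F@1: h1:17  h2:17  h3:17  h4:7  h5:3 — peak 17.

17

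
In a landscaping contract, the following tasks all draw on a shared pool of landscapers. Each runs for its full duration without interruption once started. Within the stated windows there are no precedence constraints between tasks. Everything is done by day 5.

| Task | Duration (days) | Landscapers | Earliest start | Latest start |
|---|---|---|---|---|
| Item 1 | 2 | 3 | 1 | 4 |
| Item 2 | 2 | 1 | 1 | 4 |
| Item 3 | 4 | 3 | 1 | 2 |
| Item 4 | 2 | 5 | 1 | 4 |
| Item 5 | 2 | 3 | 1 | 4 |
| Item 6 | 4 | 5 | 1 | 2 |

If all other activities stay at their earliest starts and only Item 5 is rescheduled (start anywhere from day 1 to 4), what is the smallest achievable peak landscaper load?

Item 5@1: d1:20  d2:20  d3:8  d4:8  d5:0 → peak 20
Item 5@2: d1:17  d2:20  d3:11  d4:8  d5:0 → peak 20
Item 5@3: d1:17  d2:17  d3:11  d4:11  d5:0 → peak 17
Item 5@4: d1:17  d2:17  d3:8  d4:11  d5:3 → peak 17
Best is Item 5@3, peak 17.

17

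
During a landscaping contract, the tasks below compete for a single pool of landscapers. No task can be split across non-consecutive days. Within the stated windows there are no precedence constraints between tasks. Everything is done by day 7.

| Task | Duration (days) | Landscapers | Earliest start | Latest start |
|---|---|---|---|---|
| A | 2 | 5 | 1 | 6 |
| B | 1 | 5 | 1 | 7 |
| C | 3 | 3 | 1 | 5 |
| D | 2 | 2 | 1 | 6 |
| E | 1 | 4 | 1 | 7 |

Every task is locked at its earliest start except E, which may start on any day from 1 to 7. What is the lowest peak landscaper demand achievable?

15

E@1: d1:19  d2:10  d3:3  d4:0  d5:0  d6:0  d7:0 → peak 19
E@2: d1:15  d2:14  d3:3  d4:0  d5:0  d6:0  d7:0 → peak 15
E@3: d1:15  d2:10  d3:7  d4:0  d5:0  d6:0  d7:0 → peak 15
E@4: d1:15  d2:10  d3:3  d4:4  d5:0  d6:0  d7:0 → peak 15
E@5: d1:15  d2:10  d3:3  d4:0  d5:4  d6:0  d7:0 → peak 15
E@6: d1:15  d2:10  d3:3  d4:0  d5:0  d6:4  d7:0 → peak 15
E@7: d1:15  d2:10  d3:3  d4:0  d5:0  d6:0  d7:4 → peak 15
Best is E@2, peak 15.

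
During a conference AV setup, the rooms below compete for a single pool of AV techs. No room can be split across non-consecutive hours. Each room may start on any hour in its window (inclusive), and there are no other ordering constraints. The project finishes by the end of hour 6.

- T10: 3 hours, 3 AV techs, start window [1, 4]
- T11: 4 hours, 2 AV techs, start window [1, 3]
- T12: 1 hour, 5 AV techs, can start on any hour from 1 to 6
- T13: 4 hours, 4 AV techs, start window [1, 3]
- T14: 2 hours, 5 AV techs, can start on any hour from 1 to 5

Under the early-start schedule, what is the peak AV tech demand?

Early-start schedule: T10@1, T11@1, T12@1, T13@1, T14@1.
Load per hour: hour 1: 19, hour 2: 14, hour 3: 9, hour 4: 6, hour 5: 0, hour 6: 0.
Peak is 19.

19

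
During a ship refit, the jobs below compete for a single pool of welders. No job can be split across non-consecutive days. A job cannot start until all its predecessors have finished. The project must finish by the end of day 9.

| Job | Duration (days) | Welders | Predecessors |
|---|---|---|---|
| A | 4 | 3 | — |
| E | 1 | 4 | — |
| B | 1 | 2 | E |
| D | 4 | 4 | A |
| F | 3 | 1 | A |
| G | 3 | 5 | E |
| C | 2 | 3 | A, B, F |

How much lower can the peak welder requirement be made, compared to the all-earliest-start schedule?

2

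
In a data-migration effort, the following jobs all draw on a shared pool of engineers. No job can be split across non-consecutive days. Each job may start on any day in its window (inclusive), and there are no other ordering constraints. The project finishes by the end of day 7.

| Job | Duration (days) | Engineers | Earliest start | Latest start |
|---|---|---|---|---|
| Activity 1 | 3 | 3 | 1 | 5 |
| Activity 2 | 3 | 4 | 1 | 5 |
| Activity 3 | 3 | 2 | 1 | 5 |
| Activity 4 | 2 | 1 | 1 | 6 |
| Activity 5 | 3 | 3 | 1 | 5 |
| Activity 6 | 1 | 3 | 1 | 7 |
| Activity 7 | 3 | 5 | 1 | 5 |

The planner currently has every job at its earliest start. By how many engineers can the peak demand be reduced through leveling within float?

Early-start peak: d1:21  d2:18  d3:17  d4:0  d5:0  d6:0  d7:0 ⇒ 21.
Leveled (Activity 1@1, Activity 2@1, Activity 3@1, Activity 4@4, Activity 5@4, Activity 6@4, Activity 7@5): d1:9  d2:9  d3:9  d4:7  d5:9  d6:8  d7:5 ⇒ 9.
Reduction 21 − 9 = 12.

12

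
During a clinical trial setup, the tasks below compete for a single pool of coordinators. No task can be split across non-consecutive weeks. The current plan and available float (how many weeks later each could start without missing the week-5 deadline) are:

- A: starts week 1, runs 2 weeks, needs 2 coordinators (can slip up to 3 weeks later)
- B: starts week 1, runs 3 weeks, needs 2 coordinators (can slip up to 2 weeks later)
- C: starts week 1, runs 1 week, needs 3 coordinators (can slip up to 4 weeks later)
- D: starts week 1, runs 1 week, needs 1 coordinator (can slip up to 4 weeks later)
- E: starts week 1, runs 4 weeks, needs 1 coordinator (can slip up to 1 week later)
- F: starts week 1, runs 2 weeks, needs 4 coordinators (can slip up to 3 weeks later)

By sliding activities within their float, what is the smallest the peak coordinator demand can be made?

Early-start (A@1, B@1, C@1, D@1, E@1, F@1) gives peak 13: w1:13  w2:9  w3:3  w4:1  w5:0.
Shift C→3, F→4.
Schedule A@1, B@1, C@3, D@1, E@1, F@4: w1:6  w2:5  w3:6  w4:5  w5:4 — peak 6.
Total coordinator-weeks = 26 over 5 weeks ⇒ peak ≥ ⌈26/5⌉ = 6, so 6 is optimal.

6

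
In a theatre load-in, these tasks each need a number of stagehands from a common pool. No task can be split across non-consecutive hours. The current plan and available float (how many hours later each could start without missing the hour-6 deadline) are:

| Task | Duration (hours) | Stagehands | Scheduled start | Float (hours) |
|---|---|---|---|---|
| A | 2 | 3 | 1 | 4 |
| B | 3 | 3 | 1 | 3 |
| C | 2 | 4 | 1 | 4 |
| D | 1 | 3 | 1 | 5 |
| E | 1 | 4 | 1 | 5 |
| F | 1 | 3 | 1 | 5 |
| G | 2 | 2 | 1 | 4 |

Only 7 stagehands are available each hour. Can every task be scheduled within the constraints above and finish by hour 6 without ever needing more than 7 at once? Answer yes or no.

yes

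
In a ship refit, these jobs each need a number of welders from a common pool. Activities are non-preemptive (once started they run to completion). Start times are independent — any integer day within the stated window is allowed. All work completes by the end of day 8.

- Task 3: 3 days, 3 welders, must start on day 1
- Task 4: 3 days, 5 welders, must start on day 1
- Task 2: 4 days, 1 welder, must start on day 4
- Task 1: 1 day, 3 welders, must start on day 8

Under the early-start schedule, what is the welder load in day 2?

8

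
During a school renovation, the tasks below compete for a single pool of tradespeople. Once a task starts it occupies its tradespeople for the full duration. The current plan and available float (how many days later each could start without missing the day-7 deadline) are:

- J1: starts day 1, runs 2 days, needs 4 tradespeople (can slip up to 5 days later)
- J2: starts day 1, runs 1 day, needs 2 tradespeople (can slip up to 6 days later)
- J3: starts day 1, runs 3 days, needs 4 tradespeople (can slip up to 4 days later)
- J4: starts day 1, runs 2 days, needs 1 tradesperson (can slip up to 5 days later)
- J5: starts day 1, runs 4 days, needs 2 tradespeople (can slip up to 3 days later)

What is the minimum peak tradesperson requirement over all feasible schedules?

6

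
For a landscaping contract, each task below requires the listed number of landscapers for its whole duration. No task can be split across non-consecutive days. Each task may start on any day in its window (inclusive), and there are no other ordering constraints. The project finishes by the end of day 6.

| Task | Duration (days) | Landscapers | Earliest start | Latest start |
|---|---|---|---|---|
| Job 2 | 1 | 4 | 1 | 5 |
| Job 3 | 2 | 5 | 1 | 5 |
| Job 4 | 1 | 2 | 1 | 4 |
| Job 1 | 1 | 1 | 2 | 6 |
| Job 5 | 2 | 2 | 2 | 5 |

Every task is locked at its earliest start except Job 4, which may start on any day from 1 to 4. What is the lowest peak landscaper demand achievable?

9

Job 4@1: d1:11  d2:8  d3:2  d4:0  d5:0  d6:0 → peak 11
Job 4@2: d1:9  d2:10  d3:2  d4:0  d5:0  d6:0 → peak 10
Job 4@3: d1:9  d2:8  d3:4  d4:0  d5:0  d6:0 → peak 9
Job 4@4: d1:9  d2:8  d3:2  d4:2  d5:0  d6:0 → peak 9
Best is Job 4@3, peak 9.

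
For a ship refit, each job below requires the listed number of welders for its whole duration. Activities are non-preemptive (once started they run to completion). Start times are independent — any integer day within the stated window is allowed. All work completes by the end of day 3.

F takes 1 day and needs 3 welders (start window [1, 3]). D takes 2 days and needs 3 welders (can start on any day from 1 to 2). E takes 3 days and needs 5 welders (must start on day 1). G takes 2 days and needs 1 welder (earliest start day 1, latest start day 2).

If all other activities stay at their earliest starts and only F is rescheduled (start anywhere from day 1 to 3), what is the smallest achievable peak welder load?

F@1: d1:12  d2:9  d3:5 → peak 12
F@2: d1:9  d2:12  d3:5 → peak 12
F@3: d1:9  d2:9  d3:8 → peak 9
Best is F@3, peak 9.

9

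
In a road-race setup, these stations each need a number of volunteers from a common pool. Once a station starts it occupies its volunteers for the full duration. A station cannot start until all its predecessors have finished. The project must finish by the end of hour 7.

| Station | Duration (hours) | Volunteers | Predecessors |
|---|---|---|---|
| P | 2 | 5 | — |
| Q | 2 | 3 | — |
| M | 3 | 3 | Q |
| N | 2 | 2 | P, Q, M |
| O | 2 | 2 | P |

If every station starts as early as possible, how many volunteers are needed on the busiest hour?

Early-start schedule: P@1, Q@1, M@3, N@6, O@3.
Load per hour: hour 1: 8, hour 2: 8, hour 3: 5, hour 4: 5, hour 5: 3, hour 6: 2, hour 7: 2.
Peak is 8.

8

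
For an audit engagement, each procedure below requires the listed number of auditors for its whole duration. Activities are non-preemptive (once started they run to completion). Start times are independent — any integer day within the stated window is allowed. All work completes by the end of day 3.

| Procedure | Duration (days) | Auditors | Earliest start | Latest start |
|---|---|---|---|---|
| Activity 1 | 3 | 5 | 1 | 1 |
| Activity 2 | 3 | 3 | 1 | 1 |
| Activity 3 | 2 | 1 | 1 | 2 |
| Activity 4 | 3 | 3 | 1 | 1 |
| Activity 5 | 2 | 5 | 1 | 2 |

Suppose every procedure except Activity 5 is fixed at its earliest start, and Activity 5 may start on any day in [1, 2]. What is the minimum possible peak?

17

Activity 5@1: d1:17  d2:17  d3:11 → peak 17
Activity 5@2: d1:12  d2:17  d3:16 → peak 17
Best is Activity 5@1, peak 17.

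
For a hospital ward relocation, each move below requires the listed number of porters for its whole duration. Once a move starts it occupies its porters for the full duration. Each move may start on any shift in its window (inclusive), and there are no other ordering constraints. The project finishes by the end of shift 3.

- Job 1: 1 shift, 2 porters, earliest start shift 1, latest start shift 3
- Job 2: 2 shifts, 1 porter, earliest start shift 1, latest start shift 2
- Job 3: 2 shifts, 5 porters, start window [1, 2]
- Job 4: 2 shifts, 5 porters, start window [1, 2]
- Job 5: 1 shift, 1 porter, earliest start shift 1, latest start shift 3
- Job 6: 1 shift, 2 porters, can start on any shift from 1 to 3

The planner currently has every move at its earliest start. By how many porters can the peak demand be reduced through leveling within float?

5

Early-start peak: s1:16  s2:11  s3:0 ⇒ 16.
Leveled (Job 1@1, Job 2@1, Job 3@1, Job 4@2, Job 5@1, Job 6@1): s1:11  s2:11  s3:5 ⇒ 11.
Reduction 16 − 11 = 5.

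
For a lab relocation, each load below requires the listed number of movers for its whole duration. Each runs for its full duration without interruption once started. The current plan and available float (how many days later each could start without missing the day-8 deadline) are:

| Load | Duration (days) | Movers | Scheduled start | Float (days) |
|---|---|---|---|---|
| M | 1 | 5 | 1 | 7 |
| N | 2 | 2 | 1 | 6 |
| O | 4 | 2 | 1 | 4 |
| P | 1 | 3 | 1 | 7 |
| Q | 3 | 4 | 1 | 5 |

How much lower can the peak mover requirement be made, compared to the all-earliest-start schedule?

Early-start peak: d1:16  d2:8  d3:6  d4:2  d5:0  d6:0  d7:0  d8:0 ⇒ 16.
Leveled (M@1, N@2, O@2, P@4, Q@6): d1:5  d2:4  d3:4  d4:5  d5:2  d6:4  d7:4  d8:4 ⇒ 5.
Reduction 16 − 5 = 11.

11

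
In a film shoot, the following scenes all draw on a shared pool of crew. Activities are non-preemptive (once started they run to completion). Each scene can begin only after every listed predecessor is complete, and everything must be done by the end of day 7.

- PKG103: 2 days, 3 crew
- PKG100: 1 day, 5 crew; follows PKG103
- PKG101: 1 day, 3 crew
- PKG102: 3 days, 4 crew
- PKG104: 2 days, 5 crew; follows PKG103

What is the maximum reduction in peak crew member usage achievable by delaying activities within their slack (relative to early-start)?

7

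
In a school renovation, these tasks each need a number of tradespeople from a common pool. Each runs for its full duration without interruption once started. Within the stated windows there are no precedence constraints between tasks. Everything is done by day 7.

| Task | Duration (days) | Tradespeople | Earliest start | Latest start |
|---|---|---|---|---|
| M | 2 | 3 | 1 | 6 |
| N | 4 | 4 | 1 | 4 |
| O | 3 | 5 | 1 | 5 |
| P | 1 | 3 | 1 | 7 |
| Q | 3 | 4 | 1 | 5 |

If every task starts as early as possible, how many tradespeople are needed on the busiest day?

19

Early-start schedule: M@1, N@1, O@1, P@1, Q@1.
Load per day: day 1: 19, day 2: 16, day 3: 13, day 4: 4, day 5: 0, day 6: 0, day 7: 0.
Peak is 19.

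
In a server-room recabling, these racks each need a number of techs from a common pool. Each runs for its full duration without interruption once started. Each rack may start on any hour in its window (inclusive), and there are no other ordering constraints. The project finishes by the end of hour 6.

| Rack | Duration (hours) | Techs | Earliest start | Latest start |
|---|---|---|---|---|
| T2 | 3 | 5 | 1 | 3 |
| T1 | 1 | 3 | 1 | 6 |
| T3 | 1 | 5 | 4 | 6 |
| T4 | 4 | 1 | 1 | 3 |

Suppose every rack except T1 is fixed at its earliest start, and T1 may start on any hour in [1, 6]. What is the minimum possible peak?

6

T1@1: h1:9  h2:6  h3:6  h4:6  h5:0  h6:0 → peak 9
T1@2: h1:6  h2:9  h3:6  h4:6  h5:0  h6:0 → peak 9
T1@3: h1:6  h2:6  h3:9  h4:6  h5:0  h6:0 → peak 9
T1@4: h1:6  h2:6  h3:6  h4:9  h5:0  h6:0 → peak 9
T1@5: h1:6  h2:6  h3:6  h4:6  h5:3  h6:0 → peak 6
T1@6: h1:6  h2:6  h3:6  h4:6  h5:0  h6:3 → peak 6
Best is T1@5, peak 6.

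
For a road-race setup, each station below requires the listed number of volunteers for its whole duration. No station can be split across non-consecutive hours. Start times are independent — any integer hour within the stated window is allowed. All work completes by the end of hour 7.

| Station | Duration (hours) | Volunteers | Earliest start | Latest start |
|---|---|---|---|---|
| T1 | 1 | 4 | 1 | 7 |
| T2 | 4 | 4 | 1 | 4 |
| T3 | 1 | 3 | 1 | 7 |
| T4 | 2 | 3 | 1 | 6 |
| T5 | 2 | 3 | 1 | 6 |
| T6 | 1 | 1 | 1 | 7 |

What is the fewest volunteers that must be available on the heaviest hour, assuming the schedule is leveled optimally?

Early-start (T1@1, T2@1, T3@1, T4@1, T5@1, T6@1) gives peak 18: h1:18  h2:10  h3:4  h4:4  h5:0  h6:0  h7:0.
Shift T2→2, T4→2, T5→4, T6→6.
Schedule T1@1, T2@2, T3@1, T4@2, T5@4, T6@6: h1:7  h2:7  h3:7  h4:7  h5:7  h6:1  h7:0 — peak 7.

7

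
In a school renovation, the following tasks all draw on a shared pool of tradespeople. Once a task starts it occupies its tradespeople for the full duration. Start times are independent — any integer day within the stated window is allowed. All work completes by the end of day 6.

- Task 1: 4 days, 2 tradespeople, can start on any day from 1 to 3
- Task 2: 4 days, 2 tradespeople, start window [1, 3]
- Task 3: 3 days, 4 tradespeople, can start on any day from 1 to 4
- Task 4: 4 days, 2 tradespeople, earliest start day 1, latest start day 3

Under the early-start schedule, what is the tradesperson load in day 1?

10

At early start, day 1 has: Task 1, Task 2, Task 3, Task 4.
Demand: 2 + 2 + 4 + 2 = 10.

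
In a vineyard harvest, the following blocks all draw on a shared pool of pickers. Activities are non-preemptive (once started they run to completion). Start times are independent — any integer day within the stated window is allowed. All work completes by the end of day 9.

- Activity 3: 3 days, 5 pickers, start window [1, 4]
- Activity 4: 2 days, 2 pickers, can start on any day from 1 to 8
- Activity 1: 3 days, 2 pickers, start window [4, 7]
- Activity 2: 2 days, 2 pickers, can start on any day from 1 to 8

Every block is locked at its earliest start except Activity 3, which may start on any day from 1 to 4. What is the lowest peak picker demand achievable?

Activity 3@1: d1:9  d2:9  d3:5  d4:2  d5:2  d6:2  d7:0  d8:0  d9:0 → peak 9
Activity 3@2: d1:4  d2:9  d3:5  d4:7  d5:2  d6:2  d7:0  d8:0  d9:0 → peak 9
Activity 3@3: d1:4  d2:4  d3:5  d4:7  d5:7  d6:2  d7:0  d8:0  d9:0 → peak 7
Activity 3@4: d1:4  d2:4  d3:0  d4:7  d5:7  d6:7  d7:0  d8:0  d9:0 → peak 7
Best is Activity 3@3, peak 7.

7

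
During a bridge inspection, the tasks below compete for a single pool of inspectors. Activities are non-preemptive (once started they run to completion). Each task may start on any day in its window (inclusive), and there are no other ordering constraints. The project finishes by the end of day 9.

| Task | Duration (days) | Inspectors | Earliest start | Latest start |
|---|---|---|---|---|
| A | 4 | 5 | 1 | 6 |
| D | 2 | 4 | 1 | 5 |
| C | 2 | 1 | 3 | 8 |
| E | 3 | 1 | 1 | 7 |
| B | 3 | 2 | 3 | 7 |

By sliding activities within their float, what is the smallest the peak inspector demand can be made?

5

Early-start (A@1, D@1, C@3, E@1, B@3) gives peak 10: d1:10  d2:10  d3:9  d4:8  d5:2  d6:0  d7:0  d8:0  d9:0.
Shift D→5, C→5, E→7, B→7.
Schedule A@1, D@5, C@5, E@7, B@7: d1:5  d2:5  d3:5  d4:5  d5:5  d6:5  d7:3  d8:3  d9:3 — peak 5.
Total inspector-days = 39 over 9 days ⇒ peak ≥ ⌈39/9⌉ = 5, so 5 is optimal.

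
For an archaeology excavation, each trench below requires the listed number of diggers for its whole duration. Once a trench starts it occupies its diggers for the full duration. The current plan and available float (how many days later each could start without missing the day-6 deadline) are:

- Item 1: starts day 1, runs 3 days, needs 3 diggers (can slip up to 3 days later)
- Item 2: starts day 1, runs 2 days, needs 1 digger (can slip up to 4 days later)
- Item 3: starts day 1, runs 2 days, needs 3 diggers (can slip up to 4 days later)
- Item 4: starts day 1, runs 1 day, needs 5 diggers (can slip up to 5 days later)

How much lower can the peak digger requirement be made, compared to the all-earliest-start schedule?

7

Early-start peak: d1:12  d2:7  d3:3  d4:0  d5:0  d6:0 ⇒ 12.
Leveled (Item 1@1, Item 2@1, Item 3@4, Item 4@6): d1:4  d2:4  d3:3  d4:3  d5:3  d6:5 ⇒ 5.
Reduction 12 − 5 = 7.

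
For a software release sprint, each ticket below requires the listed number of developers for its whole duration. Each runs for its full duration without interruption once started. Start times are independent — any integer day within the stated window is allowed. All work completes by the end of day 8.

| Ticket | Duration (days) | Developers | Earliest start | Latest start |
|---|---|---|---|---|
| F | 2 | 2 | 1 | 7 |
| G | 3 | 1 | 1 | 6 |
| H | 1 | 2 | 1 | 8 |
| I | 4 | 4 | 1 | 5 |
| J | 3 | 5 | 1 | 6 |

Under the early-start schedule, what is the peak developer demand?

Early-start schedule: F@1, G@1, H@1, I@1, J@1.
Load per day: day 1: 14, day 2: 12, day 3: 10, day 4: 4, day 5: 0, day 6: 0, day 7: 0, day 8: 0.
Peak is 14.

14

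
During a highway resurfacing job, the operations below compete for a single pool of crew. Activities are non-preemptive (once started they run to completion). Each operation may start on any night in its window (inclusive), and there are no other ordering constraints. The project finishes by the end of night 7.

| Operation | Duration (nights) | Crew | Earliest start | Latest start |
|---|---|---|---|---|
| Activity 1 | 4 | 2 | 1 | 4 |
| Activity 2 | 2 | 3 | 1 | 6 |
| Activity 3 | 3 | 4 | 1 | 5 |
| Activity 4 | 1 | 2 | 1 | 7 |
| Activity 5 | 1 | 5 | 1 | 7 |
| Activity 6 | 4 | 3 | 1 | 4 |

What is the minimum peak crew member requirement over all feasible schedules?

7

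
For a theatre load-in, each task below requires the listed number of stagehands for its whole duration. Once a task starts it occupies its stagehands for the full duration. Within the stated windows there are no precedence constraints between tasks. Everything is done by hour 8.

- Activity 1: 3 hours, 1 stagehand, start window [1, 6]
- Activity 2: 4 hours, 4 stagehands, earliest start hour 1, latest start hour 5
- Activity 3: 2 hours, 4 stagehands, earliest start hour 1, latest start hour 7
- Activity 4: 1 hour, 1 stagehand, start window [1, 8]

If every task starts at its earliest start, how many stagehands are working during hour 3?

5

At early start, hour 3 has: Activity 1, Activity 2.
Demand: 1 + 4 = 5.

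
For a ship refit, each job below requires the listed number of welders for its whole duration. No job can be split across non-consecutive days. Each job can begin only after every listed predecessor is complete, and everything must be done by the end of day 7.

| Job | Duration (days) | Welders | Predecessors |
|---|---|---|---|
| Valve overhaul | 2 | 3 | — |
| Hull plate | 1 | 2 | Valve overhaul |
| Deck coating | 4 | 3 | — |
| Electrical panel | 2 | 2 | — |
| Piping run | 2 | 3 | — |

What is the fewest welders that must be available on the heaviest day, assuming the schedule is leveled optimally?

6

Early-start (Valve overhaul@1, Hull plate@3, Deck coating@1, Electrical panel@1, Piping run@1) gives peak 11: d1:11  d2:11  d3:5  d4:3  d5:0  d6:0  d7:0.
Shift Electrical panel→4, Piping run→5.
Schedule Valve overhaul@1, Hull plate@3, Deck coating@1, Electrical panel@4, Piping run@5: d1:6  d2:6  d3:5  d4:5  d5:5  d6:3  d7:0 — peak 6.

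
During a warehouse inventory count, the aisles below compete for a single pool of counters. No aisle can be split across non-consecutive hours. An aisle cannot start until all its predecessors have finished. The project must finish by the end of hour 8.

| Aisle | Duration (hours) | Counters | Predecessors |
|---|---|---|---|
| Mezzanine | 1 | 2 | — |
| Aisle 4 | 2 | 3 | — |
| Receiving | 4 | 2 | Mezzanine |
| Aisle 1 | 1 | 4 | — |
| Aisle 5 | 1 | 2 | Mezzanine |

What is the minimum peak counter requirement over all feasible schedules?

4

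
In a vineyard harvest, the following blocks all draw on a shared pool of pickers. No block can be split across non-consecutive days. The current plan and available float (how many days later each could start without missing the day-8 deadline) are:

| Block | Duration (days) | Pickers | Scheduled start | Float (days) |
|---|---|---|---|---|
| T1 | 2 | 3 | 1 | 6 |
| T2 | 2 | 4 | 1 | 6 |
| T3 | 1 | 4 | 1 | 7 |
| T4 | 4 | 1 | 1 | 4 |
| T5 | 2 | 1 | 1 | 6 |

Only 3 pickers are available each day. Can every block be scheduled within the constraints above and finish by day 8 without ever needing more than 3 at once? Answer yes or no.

The minimum achievable peak is 4; 3 < 4, so no feasible schedule stays within the cap.

no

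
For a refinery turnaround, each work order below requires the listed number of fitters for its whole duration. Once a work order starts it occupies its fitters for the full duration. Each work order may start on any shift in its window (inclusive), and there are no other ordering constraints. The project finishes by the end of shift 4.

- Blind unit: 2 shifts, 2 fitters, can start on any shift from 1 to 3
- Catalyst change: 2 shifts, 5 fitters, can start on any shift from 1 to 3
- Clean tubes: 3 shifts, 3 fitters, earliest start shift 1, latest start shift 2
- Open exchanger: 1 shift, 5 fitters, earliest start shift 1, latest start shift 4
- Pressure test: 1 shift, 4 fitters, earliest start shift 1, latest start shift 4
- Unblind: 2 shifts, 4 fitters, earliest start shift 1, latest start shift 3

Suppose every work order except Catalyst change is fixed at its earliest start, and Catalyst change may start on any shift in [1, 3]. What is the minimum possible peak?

18

Catalyst change@1: s1:23  s2:14  s3:3  s4:0 → peak 23
Catalyst change@2: s1:18  s2:14  s3:8  s4:0 → peak 18
Catalyst change@3: s1:18  s2:9  s3:8  s4:5 → peak 18
Best is Catalyst change@2, peak 18.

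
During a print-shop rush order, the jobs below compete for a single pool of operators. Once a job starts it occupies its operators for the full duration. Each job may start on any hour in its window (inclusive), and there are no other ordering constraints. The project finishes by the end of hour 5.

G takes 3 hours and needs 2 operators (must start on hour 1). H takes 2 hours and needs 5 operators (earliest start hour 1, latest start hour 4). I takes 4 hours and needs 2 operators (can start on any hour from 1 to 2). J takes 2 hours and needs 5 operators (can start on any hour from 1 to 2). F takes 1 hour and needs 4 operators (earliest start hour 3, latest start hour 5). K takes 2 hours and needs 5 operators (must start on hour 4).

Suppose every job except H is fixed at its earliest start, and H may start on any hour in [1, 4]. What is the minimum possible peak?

12

H@1: h1:14  h2:14  h3:8  h4:7  h5:5 → peak 14
H@2: h1:9  h2:14  h3:13  h4:7  h5:5 → peak 14
H@3: h1:9  h2:9  h3:13  h4:12  h5:5 → peak 13
H@4: h1:9  h2:9  h3:8  h4:12  h5:10 → peak 12
Best is H@4, peak 12.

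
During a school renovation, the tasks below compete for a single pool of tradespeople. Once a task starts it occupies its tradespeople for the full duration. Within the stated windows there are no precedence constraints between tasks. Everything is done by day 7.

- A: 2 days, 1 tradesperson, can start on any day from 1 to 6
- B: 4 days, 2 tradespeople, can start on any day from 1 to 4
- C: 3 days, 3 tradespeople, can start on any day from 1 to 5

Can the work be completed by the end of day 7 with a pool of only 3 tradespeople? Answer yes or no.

Schedule A@1, B@1, C@5: d1:3  d2:3  d3:2  d4:2  d5:3  d6:3  d7:3 — peak 3 ≤ 3.

yes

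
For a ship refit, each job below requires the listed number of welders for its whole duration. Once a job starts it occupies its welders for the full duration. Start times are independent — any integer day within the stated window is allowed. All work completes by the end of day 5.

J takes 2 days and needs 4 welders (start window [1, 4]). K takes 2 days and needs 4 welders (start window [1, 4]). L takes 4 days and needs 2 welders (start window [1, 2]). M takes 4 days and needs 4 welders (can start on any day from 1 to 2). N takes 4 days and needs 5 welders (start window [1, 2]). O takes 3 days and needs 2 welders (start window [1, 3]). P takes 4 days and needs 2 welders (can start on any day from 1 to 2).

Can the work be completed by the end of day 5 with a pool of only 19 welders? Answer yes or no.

yes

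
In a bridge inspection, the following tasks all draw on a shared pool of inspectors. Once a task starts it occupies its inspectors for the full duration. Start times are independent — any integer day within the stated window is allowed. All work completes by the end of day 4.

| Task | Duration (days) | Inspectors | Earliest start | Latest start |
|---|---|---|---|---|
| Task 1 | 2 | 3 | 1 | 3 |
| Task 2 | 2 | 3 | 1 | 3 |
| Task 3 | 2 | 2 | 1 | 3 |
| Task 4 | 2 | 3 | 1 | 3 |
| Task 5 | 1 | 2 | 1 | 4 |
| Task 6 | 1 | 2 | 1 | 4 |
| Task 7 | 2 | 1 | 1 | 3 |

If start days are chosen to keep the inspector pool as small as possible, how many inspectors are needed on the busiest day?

Early-start (Task 1@1, Task 2@1, Task 3@1, Task 4@1, Task 5@1, Task 6@1, Task 7@1) gives peak 16: d1:16  d2:12  d3:0  d4:0.
Shift Task 3→3, Task 4→3, Task 5→3, Task 6→4.
Schedule Task 1@1, Task 2@1, Task 3@3, Task 4@3, Task 5@3, Task 6@4, Task 7@1: d1:7  d2:7  d3:7  d4:7 — peak 7.
Total inspector-days = 28 over 4 days ⇒ peak ≥ ⌈28/4⌉ = 7, so 7 is optimal.

7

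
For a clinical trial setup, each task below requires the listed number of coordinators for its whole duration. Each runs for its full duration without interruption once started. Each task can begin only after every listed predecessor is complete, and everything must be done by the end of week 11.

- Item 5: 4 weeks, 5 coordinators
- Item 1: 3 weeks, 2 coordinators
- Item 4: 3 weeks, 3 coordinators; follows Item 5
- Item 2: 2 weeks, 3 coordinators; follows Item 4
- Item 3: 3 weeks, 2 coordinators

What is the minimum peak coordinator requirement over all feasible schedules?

5

Early-start (Item 5@1, Item 1@1, Item 4@5, Item 2@8, Item 3@1) gives peak 9: w1:9  w2:9  w3:9  w4:5  w5:3  w6:3  w7:3  w8:3  w9:3  w10:0  w11:0.
Shift Item 1→5, Item 3→8.
Schedule Item 5@1, Item 1@5, Item 4@5, Item 2@8, Item 3@8: w1:5  w2:5  w3:5  w4:5  w5:5  w6:5  w7:5  w8:5  w9:5  w10:2  w11:0 — peak 5.
Total coordinator-weeks = 47 over 11 weeks ⇒ peak ≥ ⌈47/11⌉ = 5, so 5 is optimal.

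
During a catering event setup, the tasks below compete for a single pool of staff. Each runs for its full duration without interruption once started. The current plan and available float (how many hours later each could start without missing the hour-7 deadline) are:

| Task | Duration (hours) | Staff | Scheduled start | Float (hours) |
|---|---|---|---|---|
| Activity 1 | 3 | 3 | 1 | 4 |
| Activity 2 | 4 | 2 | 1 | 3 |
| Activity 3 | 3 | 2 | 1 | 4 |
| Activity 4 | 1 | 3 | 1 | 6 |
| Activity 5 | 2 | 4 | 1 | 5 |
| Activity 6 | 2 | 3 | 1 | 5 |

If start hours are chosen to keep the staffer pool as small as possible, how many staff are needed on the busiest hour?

7

Early-start (Activity 1@1, Activity 2@1, Activity 3@1, Activity 4@1, Activity 5@1, Activity 6@1) gives peak 17: h1:17  h2:14  h3:7  h4:2  h5:0  h6:0  h7:0.
Shift Activity 4→4, Activity 5→5, Activity 6→5.
Schedule Activity 1@1, Activity 2@1, Activity 3@1, Activity 4@4, Activity 5@5, Activity 6@5: h1:7  h2:7  h3:7  h4:5  h5:7  h6:7  h7:0 — peak 7.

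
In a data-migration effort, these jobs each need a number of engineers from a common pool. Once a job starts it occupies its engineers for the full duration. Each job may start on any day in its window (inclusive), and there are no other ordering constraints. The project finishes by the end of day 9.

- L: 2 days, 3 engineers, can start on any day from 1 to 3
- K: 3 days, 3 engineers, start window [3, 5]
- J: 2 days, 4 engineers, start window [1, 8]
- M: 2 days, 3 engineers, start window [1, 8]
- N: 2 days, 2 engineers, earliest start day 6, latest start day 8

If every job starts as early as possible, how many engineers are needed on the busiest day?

Early-start schedule: L@1, K@3, J@1, M@1, N@6.
Load per day: day 1: 10, day 2: 10, day 3: 3, day 4: 3, day 5: 3, day 6: 2, day 7: 2, day 8: 0, day 9: 0.
Peak is 10.

10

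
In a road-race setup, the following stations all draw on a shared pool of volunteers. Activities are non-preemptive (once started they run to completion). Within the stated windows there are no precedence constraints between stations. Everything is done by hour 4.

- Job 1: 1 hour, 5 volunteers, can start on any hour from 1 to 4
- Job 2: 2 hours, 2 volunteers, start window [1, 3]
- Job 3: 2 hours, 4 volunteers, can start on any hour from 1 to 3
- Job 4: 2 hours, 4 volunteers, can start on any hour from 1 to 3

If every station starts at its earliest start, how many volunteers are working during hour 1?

15

At early start, hour 1 has: Job 1, Job 2, Job 3, Job 4.
Demand: 5 + 2 + 4 + 4 = 15.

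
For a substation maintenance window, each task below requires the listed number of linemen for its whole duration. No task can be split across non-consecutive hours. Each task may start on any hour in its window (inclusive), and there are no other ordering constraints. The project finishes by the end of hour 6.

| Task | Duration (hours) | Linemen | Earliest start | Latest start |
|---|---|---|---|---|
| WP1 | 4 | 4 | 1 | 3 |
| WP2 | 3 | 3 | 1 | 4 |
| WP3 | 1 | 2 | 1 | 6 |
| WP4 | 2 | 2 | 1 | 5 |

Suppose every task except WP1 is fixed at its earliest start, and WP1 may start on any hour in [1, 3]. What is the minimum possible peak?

WP1@1: h1:11  h2:9  h3:7  h4:4  h5:0  h6:0 → peak 11
WP1@2: h1:7  h2:9  h3:7  h4:4  h5:4  h6:0 → peak 9
WP1@3: h1:7  h2:5  h3:7  h4:4  h5:4  h6:4 → peak 7
Best is WP1@3, peak 7.

7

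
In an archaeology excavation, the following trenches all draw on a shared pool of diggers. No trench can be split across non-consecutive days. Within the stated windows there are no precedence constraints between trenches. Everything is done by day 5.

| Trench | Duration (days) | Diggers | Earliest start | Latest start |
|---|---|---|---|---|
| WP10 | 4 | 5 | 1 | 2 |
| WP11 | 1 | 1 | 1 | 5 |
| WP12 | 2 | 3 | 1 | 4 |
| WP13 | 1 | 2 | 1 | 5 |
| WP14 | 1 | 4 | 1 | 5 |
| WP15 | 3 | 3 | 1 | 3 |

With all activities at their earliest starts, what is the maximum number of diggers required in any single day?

18

Early-start schedule: WP10@1, WP11@1, WP12@1, WP13@1, WP14@1, WP15@1.
Load per day: day 1: 18, day 2: 11, day 3: 8, day 4: 5, day 5: 0.
Peak is 18.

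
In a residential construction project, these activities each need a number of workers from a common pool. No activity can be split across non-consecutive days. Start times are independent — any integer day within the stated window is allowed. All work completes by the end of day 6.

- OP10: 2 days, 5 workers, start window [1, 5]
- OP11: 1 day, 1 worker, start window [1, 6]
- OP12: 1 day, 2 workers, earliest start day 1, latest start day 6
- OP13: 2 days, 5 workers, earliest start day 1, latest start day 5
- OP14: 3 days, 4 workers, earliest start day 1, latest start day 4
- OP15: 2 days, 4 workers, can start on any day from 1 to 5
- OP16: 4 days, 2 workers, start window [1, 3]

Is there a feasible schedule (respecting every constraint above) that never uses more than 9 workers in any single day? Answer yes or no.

no

The minimum achievable peak is 10; 9 < 10, so no feasible schedule stays within the cap.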